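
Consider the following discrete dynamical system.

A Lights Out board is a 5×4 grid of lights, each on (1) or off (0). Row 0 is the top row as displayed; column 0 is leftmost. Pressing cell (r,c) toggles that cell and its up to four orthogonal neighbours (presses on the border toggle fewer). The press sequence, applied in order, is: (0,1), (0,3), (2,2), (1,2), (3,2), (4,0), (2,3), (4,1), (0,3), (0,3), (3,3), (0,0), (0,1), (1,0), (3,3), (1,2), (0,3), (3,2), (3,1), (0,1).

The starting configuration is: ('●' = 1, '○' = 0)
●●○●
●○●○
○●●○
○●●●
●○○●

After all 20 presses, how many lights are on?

14

[0] ●●○●
●○●○
○●●○
○●●●
●○○●
[1] ○○●●
●●●○
○●●○
○●●●
●○○●
[2] ○○○○
●●●●
○●●○
○●●●
●○○●
[3] ○○○○
●●○●
○○○●
○●○●
●○○●
[4] ○○●○
●○●○
○○●●
○●○●
●○○●
[5] ○○●○
●○●○
○○○●
○○●○
●○●●
[6] ○○●○
●○●○
○○○●
●○●○
○●●●
[7] ○○●○
●○●●
○○●○
●○●●
○●●●
[8] ○○●○
●○●●
○○●○
●●●●
●○○●
[9] ○○○●
●○●○
○○●○
●●●●
●○○●
[10] ○○●○
●○●●
○○●○
●●●●
●○○●
[11] ○○●○
●○●●
○○●●
●●○○
●○○○
[12] ●●●○
○○●●
○○●●
●●○○
●○○○
[13] ○○○○
○●●●
○○●●
●●○○
●○○○
[14] ●○○○
●○●●
●○●●
●●○○
●○○○
[15] ●○○○
●○●●
●○●○
●●●●
●○○●
[16] ●○●○
●●○○
●○○○
●●●●
●○○●
[17] ●○○●
●●○●
●○○○
●●●●
●○○●
[18] ●○○●
●●○●
●○●○
●○○○
●○●●
[19] ●○○●
●●○●
●●●○
○●●○
●●●●
[20] ○●●●
●○○●
●●●○
○●●○
●●●●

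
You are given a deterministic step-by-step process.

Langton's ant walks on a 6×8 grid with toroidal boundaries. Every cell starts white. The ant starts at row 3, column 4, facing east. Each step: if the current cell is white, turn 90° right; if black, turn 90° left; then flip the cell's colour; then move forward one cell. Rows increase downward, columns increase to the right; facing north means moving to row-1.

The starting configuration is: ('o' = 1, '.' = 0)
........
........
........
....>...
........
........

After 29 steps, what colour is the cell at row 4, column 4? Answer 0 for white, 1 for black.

k=0  ........
........
........
....>...
........
........
k=1  ........
........
........
....o...
....v...
........
k=2  ........
........
........
....o...
...<o...
........
k=3  ........
........
........
...^o...
...oo...
........
k=4  ........
........
........
...o>...
...oo...
........
k=5  ........
........
....^...
...o....
...oo...
........
k=6  ........
........
....o>..
...o....
...oo...
........
k=7  ........
........
....oo..
...o.v..
...oo...
........
k=8  ........
........
....oo..
...o<o..
...oo...
........
k=9  ........
........
....^o..
...ooo..
...oo...
........
k=10  ........
........
...<.o..
...ooo..
...oo...
........
k=11  ........
...^....
...o.o..
...ooo..
...oo...
........
k=12  ........
...o>...
...o.o..
...ooo..
...oo...
........
k=13  ........
...oo...
...ovo..
...ooo..
...oo...
........
k=14  ........
...oo...
...<oo..
...ooo..
...oo...
........
k=15  ........
...oo...
....oo..
...voo..
...oo...
........
k=16  ........
...oo...
....oo..
....>o..
...oo...
........
k=17  ........
...oo...
....^o..
.....o..
...oo...
........
k=18  ........
...oo...
...<.o..
.....o..
...oo...
........
k=19  ........
...^o...
...o.o..
.....o..
...oo...
........
k=20  ........
..<.o...
...o.o..
.....o..
...oo...
........
k=21  ..^.....
..o.o...
...o.o..
.....o..
...oo...
........
k=22  ..o>....
..o.o...
...o.o..
.....o..
...oo...
........
k=23  ..oo....
..ovo...
...o.o..
.....o..
...oo...
........
k=24  ..oo....
..<oo...
...o.o..
.....o..
...oo...
........
k=25  ..oo....
...oo...
..vo.o..
.....o..
...oo...
........
k=26  ..oo....
...oo...
.<oo.o..
.....o..
...oo...
........
k=27  ..oo....
.^.oo...
.ooo.o..
.....o..
...oo...
........
k=28  ..oo....
.o>oo...
.ooo.o..
.....o..
...oo...
........
k=29  ..oo....
.oooo...
.ovo.o..
.....o..
...oo...
........

1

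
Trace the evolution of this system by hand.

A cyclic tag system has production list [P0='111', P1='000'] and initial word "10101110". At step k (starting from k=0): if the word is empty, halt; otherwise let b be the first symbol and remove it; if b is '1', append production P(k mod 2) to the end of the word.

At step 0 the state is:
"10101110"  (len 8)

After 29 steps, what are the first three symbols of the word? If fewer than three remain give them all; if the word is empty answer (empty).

step 0: "10101110"  (len 8)
step 1: "0101110111"  (len 10)
step 2: "101110111"  (len 9)
step 3: "01110111111"  (len 11)
step 4: "1110111111"  (len 10)
step 5: "110111111111"  (len 12)
step 6: "10111111111000"  (len 14)
step 7: "0111111111000111"  (len 16)
step 8: "111111111000111"  (len 15)
step 9: "11111111000111111"  (len 17)
step 10: "1111111000111111000"  (len 19)
step 11: "111111000111111000111"  (len 21)
step 12: "11111000111111000111000"  (len 23)
step 13: "1111000111111000111000111"  (len 25)
step 14: "111000111111000111000111000"  (len 27)
step 15: "11000111111000111000111000111"  (len 29)
step 16: "1000111111000111000111000111000"  (len 31)
step 17: "000111111000111000111000111000111"  (len 33)
step 18: "00111111000111000111000111000111"  (len 32)
step 19: "0111111000111000111000111000111"  (len 31)
step 20: "111111000111000111000111000111"  (len 30)
step 21: "11111000111000111000111000111111"  (len 32)
step 22: "1111000111000111000111000111111000"  (len 34)
step 23: "111000111000111000111000111111000111"  (len 36)
step 24: "11000111000111000111000111111000111000"  (len 38)
step 25: "1000111000111000111000111111000111000111"  (len 40)
step 26: "000111000111000111000111111000111000111000"  (len 42)
step 27: "00111000111000111000111111000111000111000"  (len 41)
step 28: "0111000111000111000111111000111000111000"  (len 40)
step 29: "111000111000111000111111000111000111000"  (len 39)

111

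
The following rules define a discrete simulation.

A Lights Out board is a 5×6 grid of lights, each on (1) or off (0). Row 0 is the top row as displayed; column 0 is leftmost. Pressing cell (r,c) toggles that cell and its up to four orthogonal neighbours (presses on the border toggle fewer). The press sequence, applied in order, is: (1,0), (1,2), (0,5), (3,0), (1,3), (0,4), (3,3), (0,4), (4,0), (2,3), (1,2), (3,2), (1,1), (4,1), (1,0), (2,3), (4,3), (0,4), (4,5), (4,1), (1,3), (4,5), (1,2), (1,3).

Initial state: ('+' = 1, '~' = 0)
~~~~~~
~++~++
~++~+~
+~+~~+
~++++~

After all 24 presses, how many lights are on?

15

gen 0: ~~~~~~
~++~++
~++~+~
+~+~~+
~++++~
gen 1: +~~~~~
+~+~++
+++~+~
+~+~~+
~++++~
gen 2: +~+~~~
++~+++
++~~+~
+~+~~+
~++++~
gen 3: +~+~++
++~++~
++~~+~
+~+~~+
~++++~
gen 4: +~+~++
++~++~
~+~~+~
~++~~+
+++++~
gen 5: +~++++
+++~~~
~+~++~
~++~~+
+++++~
gen 6: +~+~~~
+++~+~
~+~++~
~++~~+
+++++~
gen 7: +~+~~~
+++~+~
~+~~+~
~+~+++
+++~+~
gen 8: +~++++
+++~~~
~+~~+~
~+~+++
+++~+~
gen 9: +~++++
+++~~~
~+~~+~
++~+++
~~+~+~
gen 10: +~++++
++++~~
~+++~~
++~~++
~~+~+~
gen 11: +~~+++
+~~~~~
~+~+~~
++~~++
~~+~+~
gen 12: +~~+++
+~~~~~
~+++~~
+~++++
~~~~+~
gen 13: ++~+++
~++~~~
~~++~~
+~++++
~~~~+~
gen 14: ++~+++
~++~~~
~~++~~
++++++
+++~+~
gen 15: ~+~+++
+~+~~~
+~++~~
++++++
+++~+~
gen 16: ~+~+++
+~++~~
+~~~+~
+++~++
+++~+~
gen 17: ~+~+++
+~++~~
+~~~+~
++++++
++~+~~
gen 18: ~+~~~~
+~+++~
+~~~+~
++++++
++~+~~
gen 19: ~+~~~~
+~+++~
+~~~+~
+++++~
++~+++
gen 20: ~+~~~~
+~+++~
+~~~+~
+~+++~
~~++++
gen 21: ~+~+~~
+~~~~~
+~~++~
+~+++~
~~++++
gen 22: ~+~+~~
+~~~~~
+~~++~
+~++++
~~++~~
gen 23: ~+++~~
++++~~
+~+++~
+~++++
~~++~~
gen 24: ~++~~~
++~~+~
+~+~+~
+~++++
~~++~~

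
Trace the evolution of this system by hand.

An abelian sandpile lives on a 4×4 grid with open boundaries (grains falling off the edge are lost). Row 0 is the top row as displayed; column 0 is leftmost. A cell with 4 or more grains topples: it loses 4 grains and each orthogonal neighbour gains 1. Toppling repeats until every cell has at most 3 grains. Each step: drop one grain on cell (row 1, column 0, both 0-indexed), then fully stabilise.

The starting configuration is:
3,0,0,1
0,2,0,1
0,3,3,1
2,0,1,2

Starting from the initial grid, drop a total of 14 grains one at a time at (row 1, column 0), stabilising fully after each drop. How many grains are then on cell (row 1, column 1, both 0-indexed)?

3

step 0: 3,0,0,1
0,2,0,1
0,3,3,1
2,0,1,2
step 1: 3,0,0,1
1,2,0,1
0,3,3,1
2,0,1,2
step 2: 3,0,0,1
2,2,0,1
0,3,3,1
2,0,1,2
step 3: 3,0,0,1
3,2,0,1
0,3,3,1
2,0,1,2
step 4: 0,1,0,1
1,3,0,1
1,3,3,1
2,0,1,2
step 5: 0,1,0,1
2,3,0,1
1,3,3,1
2,0,1,2
step 6: 0,1,0,1
3,3,0,1
1,3,3,1
2,0,1,2
step 7: 1,2,0,1
1,1,2,1
3,1,0,2
2,1,2,2
step 8: 1,2,0,1
2,1,2,1
3,1,0,2
2,1,2,2
step 9: 1,2,0,1
3,1,2,1
3,1,0,2
2,1,2,2
step 10: 2,2,0,1
1,2,2,1
0,2,0,2
3,1,2,2
step 11: 2,2,0,1
2,2,2,1
0,2,0,2
3,1,2,2
step 12: 2,2,0,1
3,2,2,1
0,2,0,2
3,1,2,2
step 13: 3,2,0,1
0,3,2,1
1,2,0,2
3,1,2,2
step 14: 3,2,0,1
1,3,2,1
1,2,0,2
3,1,2,2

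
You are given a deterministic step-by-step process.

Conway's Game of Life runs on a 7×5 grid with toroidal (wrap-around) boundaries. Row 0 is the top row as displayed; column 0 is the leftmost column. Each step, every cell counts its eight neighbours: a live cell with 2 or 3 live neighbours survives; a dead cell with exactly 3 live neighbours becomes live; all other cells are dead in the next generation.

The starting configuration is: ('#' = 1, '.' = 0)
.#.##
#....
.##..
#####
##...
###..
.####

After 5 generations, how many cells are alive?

0) .#.##
#....
.##..
#####
##...
###..
.####
1) .#...
#..##
.....
...##
.....
.....
.....
2) #...#
#...#
#....
.....
.....
.....
.....
3) #...#
.#...
#...#
.....
.....
.....
.....
4) #....
.#...
#....
.....
.....
.....
.....
5) .....
##...
.....
.....
.....
.....
.....

2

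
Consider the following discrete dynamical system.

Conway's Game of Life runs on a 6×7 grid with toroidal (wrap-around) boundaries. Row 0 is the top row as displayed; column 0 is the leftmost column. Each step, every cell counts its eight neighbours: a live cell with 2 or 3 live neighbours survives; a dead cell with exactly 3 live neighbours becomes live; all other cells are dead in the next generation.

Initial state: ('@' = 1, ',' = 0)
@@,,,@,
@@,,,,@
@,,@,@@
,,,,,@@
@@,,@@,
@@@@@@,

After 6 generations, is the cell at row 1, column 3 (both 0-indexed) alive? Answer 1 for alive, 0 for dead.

1

0) @@,,,@,
@@,,,,@
@,,@,@@
,,,,,@@
@@,,@@,
@@@@@@,
1) ,,,@,@,
,,@,@,,
,@,,@,,
,@,,,,,
,,,,,,,
,,,@,,,
2) ,,@@,,,
,,@,@@,
,@@@,,,
,,,,,,,
,,,,,,,
,,,,@,,
3) ,,@,,@,
,,,,@,,
,@@@@,,
,,@,,,,
,,,,,,,
,,,@,,,
4) ,,,@@,,
,@,,@@,
,@@,@,,
,@@,,,,
,,,,,,,
,,,,,,,
5) ,,,@@@,
,@,,,@,
@,,,@@,
,@@@,,,
,,,,,,,
,,,,,,,
6) ,,,,@@,
,,,@,,,
@,,@@@@
,@@@@,,
,,@,,,,
,,,,@,,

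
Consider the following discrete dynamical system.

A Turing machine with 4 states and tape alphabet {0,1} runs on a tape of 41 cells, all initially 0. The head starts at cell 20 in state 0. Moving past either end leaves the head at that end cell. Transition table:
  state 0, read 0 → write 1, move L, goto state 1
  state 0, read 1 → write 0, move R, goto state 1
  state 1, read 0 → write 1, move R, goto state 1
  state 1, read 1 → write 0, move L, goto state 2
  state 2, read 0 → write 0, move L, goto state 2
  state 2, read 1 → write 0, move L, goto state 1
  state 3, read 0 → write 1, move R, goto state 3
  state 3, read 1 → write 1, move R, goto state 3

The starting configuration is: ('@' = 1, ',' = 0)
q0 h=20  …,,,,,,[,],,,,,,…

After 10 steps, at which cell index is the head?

24

[0] q0 h=20  …,,,,,,[,],,,,,,…
[1] q1 h=19  …,,,,,,[,]@,,,,,…
[2] q1 h=20  …,,,,,@[@],,,,,,…
[3] q2 h=19  …,,,,,,[@],,,,,,…
[4] q1 h=18  …,,,,,,[,],,,,,,…
[5] q1 h=19  …,,,,,@[,],,,,,,…
[6] q1 h=20  …,,,,@@[,],,,,,,…
[7] q1 h=21  …,,,@@@[,],,,,,,…
[8] q1 h=22  …,,@@@@[,],,,,,,…
[9] q1 h=23  …,@@@@@[,],,,,,,…
[10] q1 h=24  …@@@@@@[,],,,,,,…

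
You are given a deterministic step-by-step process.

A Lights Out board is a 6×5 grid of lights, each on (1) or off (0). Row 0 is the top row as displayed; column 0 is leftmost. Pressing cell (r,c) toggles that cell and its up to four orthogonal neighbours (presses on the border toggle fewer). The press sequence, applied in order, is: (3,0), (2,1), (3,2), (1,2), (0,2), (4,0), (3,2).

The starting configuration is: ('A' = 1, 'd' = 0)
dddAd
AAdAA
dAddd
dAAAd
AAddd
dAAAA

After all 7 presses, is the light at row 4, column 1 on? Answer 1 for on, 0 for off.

0

0) dddAd
AAdAA
dAddd
dAAAd
AAddd
dAAAA
1) dddAd
AAdAA
AAddd
AdAAd
dAddd
dAAAA
2) dddAd
AddAA
ddAdd
AAAAd
dAddd
dAAAA
3) dddAd
AddAA
ddddd
Adddd
dAAdd
dAAAA
4) ddAAd
AAAdA
ddAdd
Adddd
dAAdd
dAAAA
5) dAddd
AAddA
ddAdd
Adddd
dAAdd
dAAAA
6) dAddd
AAddA
ddAdd
ddddd
AdAdd
AAAAA
7) dAddd
AAddA
ddddd
dAAAd
Adddd
AAAAA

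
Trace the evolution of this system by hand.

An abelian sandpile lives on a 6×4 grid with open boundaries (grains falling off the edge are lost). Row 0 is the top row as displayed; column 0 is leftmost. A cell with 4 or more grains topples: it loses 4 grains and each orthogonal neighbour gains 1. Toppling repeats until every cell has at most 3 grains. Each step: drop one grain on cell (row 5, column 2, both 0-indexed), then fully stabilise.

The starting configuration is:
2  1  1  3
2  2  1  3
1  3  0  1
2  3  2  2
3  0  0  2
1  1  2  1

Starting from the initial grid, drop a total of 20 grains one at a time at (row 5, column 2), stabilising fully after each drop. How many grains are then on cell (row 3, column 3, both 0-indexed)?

0) 2  1  1  3
2  2  1  3
1  3  0  1
2  3  2  2
3  0  0  2
1  1  2  1
1) 2  1  1  3
2  2  1  3
1  3  0  1
2  3  2  2
3  0  0  2
1  1  3  1
2) 2  1  1  3
2  2  1  3
1  3  0  1
2  3  2  2
3  0  1  2
1  2  0  2
3) 2  1  1  3
2  2  1  3
1  3  0  1
2  3  2  2
3  0  1  2
1  2  1  2
4) 2  1  1  3
2  2  1  3
1  3  0  1
2  3  2  2
3  0  1  2
1  2  2  2
5) 2  1  1  3
2  2  1  3
1  3  0  1
2  3  2  2
3  0  1  2
1  2  3  2
6) 2  1  1  3
2  2  1  3
1  3  0  1
2  3  2  2
3  0  2  2
1  3  0  3
7) 2  1  1  3
2  2  1  3
1  3  0  1
2  3  2  2
3  0  2  2
1  3  1  3
8) 2  1  1  3
2  2  1  3
1  3  0  1
2  3  2  2
3  0  2  2
1  3  2  3
9) 2  1  1  3
2  2  1  3
1  3  0  1
2  3  2  2
3  0  2  2
1  3  3  3
10) 2  1  1  3
2  2  1  3
1  3  0  1
2  3  2  2
3  1  3  3
2  0  2  0
11) 2  1  1  3
2  2  1  3
1  3  0  1
2  3  2  2
3  1  3  3
2  0  3  0
12) 2  1  1  3
2  2  1  3
1  3  0  1
2  3  3  3
3  2  1  0
2  1  1  2
13) 2  1  1  3
2  2  1  3
1  3  0  1
2  3  3  3
3  2  1  0
2  1  2  2
14) 2  1  1  3
2  2  1  3
1  3  0  1
2  3  3  3
3  2  1  0
2  1  3  2
15) 2  1  1  3
2  2  1  3
1  3  0  1
2  3  3  3
3  2  2  0
2  2  0  3
16) 2  1  1  3
2  2  1  3
1  3  0  1
2  3  3  3
3  2  2  0
2  2  1  3
17) 2  1  1  3
2  2  1  3
1  3  0  1
2  3  3  3
3  2  2  0
2  2  2  3
18) 2  1  1  3
2  2  1  3
1  3  0  1
2  3  3  3
3  2  2  0
2  2  3  3
19) 2  1  1  3
2  2  1  3
1  3  0  1
2  3  3  3
3  2  3  1
2  3  1  0
20) 2  1  1  3
2  2  1  3
1  3  0  1
2  3  3  3
3  2  3  1
2  3  2  0

3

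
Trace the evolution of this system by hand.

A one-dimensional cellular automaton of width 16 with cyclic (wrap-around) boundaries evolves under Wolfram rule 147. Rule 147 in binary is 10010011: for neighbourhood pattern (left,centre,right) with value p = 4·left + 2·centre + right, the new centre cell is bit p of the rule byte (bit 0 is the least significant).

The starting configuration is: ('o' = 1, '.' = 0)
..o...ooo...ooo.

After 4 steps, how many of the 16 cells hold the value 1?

0) ..o...ooo...ooo.
1) oo.ooo.o.ooo.o.o
2) o...o.....o.....
3) .ooo.ooooo.ooooo
4) ..o...ooo...ooo.

7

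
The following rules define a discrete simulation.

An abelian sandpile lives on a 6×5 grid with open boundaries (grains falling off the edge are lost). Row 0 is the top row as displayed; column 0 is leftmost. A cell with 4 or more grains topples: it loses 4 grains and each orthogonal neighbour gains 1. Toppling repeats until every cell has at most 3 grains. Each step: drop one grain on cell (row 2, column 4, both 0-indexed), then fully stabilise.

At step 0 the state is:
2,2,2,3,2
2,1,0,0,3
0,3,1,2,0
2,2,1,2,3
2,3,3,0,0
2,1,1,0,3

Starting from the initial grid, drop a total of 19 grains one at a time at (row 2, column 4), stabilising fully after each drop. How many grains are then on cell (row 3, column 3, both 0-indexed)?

2

k=0  2,2,2,3,2
2,1,0,0,3
0,3,1,2,0
2,2,1,2,3
2,3,3,0,0
2,1,1,0,3
k=1  2,2,2,3,2
2,1,0,0,3
0,3,1,2,1
2,2,1,2,3
2,3,3,0,0
2,1,1,0,3
k=2  2,2,2,3,2
2,1,0,0,3
0,3,1,2,2
2,2,1,2,3
2,3,3,0,0
2,1,1,0,3
k=3  2,2,2,3,2
2,1,0,0,3
0,3,1,2,3
2,2,1,2,3
2,3,3,0,0
2,1,1,0,3
k=4  2,2,2,3,3
2,1,0,1,0
0,3,1,3,2
2,2,1,3,0
2,3,3,0,1
2,1,1,0,3
k=5  2,2,2,3,3
2,1,0,1,0
0,3,1,3,3
2,2,1,3,0
2,3,3,0,1
2,1,1,0,3
k=6  2,2,2,3,3
2,1,0,2,1
0,3,2,1,1
2,2,2,0,2
2,3,3,1,1
2,1,1,0,3
k=7  2,2,2,3,3
2,1,0,2,1
0,3,2,1,2
2,2,2,0,2
2,3,3,1,1
2,1,1,0,3
k=8  2,2,2,3,3
2,1,0,2,1
0,3,2,1,3
2,2,2,0,2
2,3,3,1,1
2,1,1,0,3
k=9  2,2,2,3,3
2,1,0,2,2
0,3,2,2,0
2,2,2,0,3
2,3,3,1,1
2,1,1,0,3
k=10  2,2,2,3,3
2,1,0,2,2
0,3,2,2,1
2,2,2,0,3
2,3,3,1,1
2,1,1,0,3
k=11  2,2,2,3,3
2,1,0,2,2
0,3,2,2,2
2,2,2,0,3
2,3,3,1,1
2,1,1,0,3
k=12  2,2,2,3,3
2,1,0,2,2
0,3,2,2,3
2,2,2,0,3
2,3,3,1,1
2,1,1,0,3
k=13  2,2,2,3,3
2,1,0,2,3
0,3,2,3,1
2,2,2,1,0
2,3,3,1,2
2,1,1,0,3
k=14  2,2,2,3,3
2,1,0,2,3
0,3,2,3,2
2,2,2,1,0
2,3,3,1,2
2,1,1,0,3
k=15  2,2,2,3,3
2,1,0,2,3
0,3,2,3,3
2,2,2,1,0
2,3,3,1,2
2,1,1,0,3
k=16  2,2,3,1,1
2,1,1,1,2
0,3,3,1,2
2,2,2,2,1
2,3,3,1,2
2,1,1,0,3
k=17  2,2,3,1,1
2,1,1,1,2
0,3,3,1,3
2,2,2,2,1
2,3,3,1,2
2,1,1,0,3
k=18  2,2,3,1,1
2,1,1,1,3
0,3,3,2,0
2,2,2,2,2
2,3,3,1,2
2,1,1,0,3
k=19  2,2,3,1,1
2,1,1,1,3
0,3,3,2,1
2,2,2,2,2
2,3,3,1,2
2,1,1,0,3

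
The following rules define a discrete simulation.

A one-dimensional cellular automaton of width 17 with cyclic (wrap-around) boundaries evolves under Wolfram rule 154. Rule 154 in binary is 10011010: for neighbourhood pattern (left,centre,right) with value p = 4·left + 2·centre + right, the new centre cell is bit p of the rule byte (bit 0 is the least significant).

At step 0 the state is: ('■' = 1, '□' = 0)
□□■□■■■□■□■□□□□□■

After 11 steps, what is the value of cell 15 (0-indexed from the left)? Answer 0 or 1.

0

[0] □□■□■■■□■□■□□□□□■
[1] ■■□□■■□□□□□■□□□■□
[2] ■□■■■□■□□□■□■□■□□
[3] □□■■□□□■□■□□□□□■■
[4] ■■■□■□■□□□■□□□■■□
[5] ■■□□□□□■□■□■□■■□□
[6] ■□■□□□■□□□□□□■□■■
[7] □□□■□■□■□□□□■□□■■
[8] ■□■□□□□□■□□■□■■■□
[9] □□□■□□□■□■■□□■■□□
[10] □□■□■□■□□■□■■■□■□
[11] □■□□□□□■■□□■■□□□■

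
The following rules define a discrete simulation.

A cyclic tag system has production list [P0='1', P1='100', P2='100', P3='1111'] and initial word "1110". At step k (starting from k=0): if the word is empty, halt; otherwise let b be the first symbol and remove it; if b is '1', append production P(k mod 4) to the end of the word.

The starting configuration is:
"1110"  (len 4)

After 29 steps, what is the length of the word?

25

0) "1110"  (len 4)
1) "1101"  (len 4)
2) "101100"  (len 6)
3) "01100100"  (len 8)
4) "1100100"  (len 7)
5) "1001001"  (len 7)
6) "001001100"  (len 9)
7) "01001100"  (len 8)
8) "1001100"  (len 7)
9) "0011001"  (len 7)
10) "011001"  (len 6)
11) "11001"  (len 5)
12) "10011111"  (len 8)
13) "00111111"  (len 8)
14) "0111111"  (len 7)
15) "111111"  (len 6)
16) "111111111"  (len 9)
17) "111111111"  (len 9)
18) "11111111100"  (len 11)
19) "1111111100100"  (len 13)
20) "1111111001001111"  (len 16)
21) "1111110010011111"  (len 16)
22) "111110010011111100"  (len 18)
23) "11110010011111100100"  (len 20)
24) "11100100111111001001111"  (len 23)
25) "11001001111110010011111"  (len 23)
26) "1001001111110010011111100"  (len 25)
27) "001001111110010011111100100"  (len 27)
28) "01001111110010011111100100"  (len 26)
29) "1001111110010011111100100"  (len 25)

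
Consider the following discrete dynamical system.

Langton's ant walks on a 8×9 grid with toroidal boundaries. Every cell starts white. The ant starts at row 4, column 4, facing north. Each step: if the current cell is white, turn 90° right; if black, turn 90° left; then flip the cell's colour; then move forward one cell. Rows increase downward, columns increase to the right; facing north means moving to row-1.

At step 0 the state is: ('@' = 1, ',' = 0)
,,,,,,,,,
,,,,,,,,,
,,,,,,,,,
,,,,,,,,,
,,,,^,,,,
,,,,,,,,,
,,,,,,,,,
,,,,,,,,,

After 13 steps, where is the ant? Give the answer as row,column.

0) ,,,,,,,,,
,,,,,,,,,
,,,,,,,,,
,,,,,,,,,
,,,,^,,,,
,,,,,,,,,
,,,,,,,,,
,,,,,,,,,
1) ,,,,,,,,,
,,,,,,,,,
,,,,,,,,,
,,,,,,,,,
,,,,@>,,,
,,,,,,,,,
,,,,,,,,,
,,,,,,,,,
2) ,,,,,,,,,
,,,,,,,,,
,,,,,,,,,
,,,,,,,,,
,,,,@@,,,
,,,,,v,,,
,,,,,,,,,
,,,,,,,,,
3) ,,,,,,,,,
,,,,,,,,,
,,,,,,,,,
,,,,,,,,,
,,,,@@,,,
,,,,<@,,,
,,,,,,,,,
,,,,,,,,,
4) ,,,,,,,,,
,,,,,,,,,
,,,,,,,,,
,,,,,,,,,
,,,,^@,,,
,,,,@@,,,
,,,,,,,,,
,,,,,,,,,
5) ,,,,,,,,,
,,,,,,,,,
,,,,,,,,,
,,,,,,,,,
,,,<,@,,,
,,,,@@,,,
,,,,,,,,,
,,,,,,,,,
6) ,,,,,,,,,
,,,,,,,,,
,,,,,,,,,
,,,^,,,,,
,,,@,@,,,
,,,,@@,,,
,,,,,,,,,
,,,,,,,,,
7) ,,,,,,,,,
,,,,,,,,,
,,,,,,,,,
,,,@>,,,,
,,,@,@,,,
,,,,@@,,,
,,,,,,,,,
,,,,,,,,,
8) ,,,,,,,,,
,,,,,,,,,
,,,,,,,,,
,,,@@,,,,
,,,@v@,,,
,,,,@@,,,
,,,,,,,,,
,,,,,,,,,
9) ,,,,,,,,,
,,,,,,,,,
,,,,,,,,,
,,,@@,,,,
,,,<@@,,,
,,,,@@,,,
,,,,,,,,,
,,,,,,,,,
10) ,,,,,,,,,
,,,,,,,,,
,,,,,,,,,
,,,@@,,,,
,,,,@@,,,
,,,v@@,,,
,,,,,,,,,
,,,,,,,,,
11) ,,,,,,,,,
,,,,,,,,,
,,,,,,,,,
,,,@@,,,,
,,,,@@,,,
,,<@@@,,,
,,,,,,,,,
,,,,,,,,,
12) ,,,,,,,,,
,,,,,,,,,
,,,,,,,,,
,,,@@,,,,
,,^,@@,,,
,,@@@@,,,
,,,,,,,,,
,,,,,,,,,
13) ,,,,,,,,,
,,,,,,,,,
,,,,,,,,,
,,,@@,,,,
,,@>@@,,,
,,@@@@,,,
,,,,,,,,,
,,,,,,,,,

4,3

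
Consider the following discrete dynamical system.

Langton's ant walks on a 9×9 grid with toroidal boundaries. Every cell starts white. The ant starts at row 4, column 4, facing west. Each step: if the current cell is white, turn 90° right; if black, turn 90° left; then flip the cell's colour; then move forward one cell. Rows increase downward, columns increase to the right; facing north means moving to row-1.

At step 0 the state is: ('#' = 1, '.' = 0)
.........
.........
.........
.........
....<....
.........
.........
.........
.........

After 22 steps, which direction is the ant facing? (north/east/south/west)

west

k=0  .........
.........
.........
.........
....<....
.........
.........
.........
.........
k=1  .........
.........
.........
....^....
....#....
.........
.........
.........
.........
k=2  .........
.........
.........
....#>...
....#....
.........
.........
.........
.........
k=3  .........
.........
.........
....##...
....#v...
.........
.........
.........
.........
k=4  .........
.........
.........
....##...
....<#...
.........
.........
.........
.........
k=5  .........
.........
.........
....##...
.....#...
....v....
.........
.........
.........
k=6  .........
.........
.........
....##...
.....#...
...<#....
.........
.........
.........
k=7  .........
.........
.........
....##...
...^.#...
...##....
.........
.........
.........
k=8  .........
.........
.........
....##...
...#>#...
...##....
.........
.........
.........
k=9  .........
.........
.........
....##...
...###...
...#v....
.........
.........
.........
k=10  .........
.........
.........
....##...
...###...
...#.>...
.........
.........
.........
k=11  .........
.........
.........
....##...
...###...
...#.#...
.....v...
.........
.........
k=12  .........
.........
.........
....##...
...###...
...#.#...
....<#...
.........
.........
k=13  .........
.........
.........
....##...
...###...
...#^#...
....##...
.........
.........
k=14  .........
.........
.........
....##...
...###...
...##>...
....##...
.........
.........
k=15  .........
.........
.........
....##...
...##^...
...##....
....##...
.........
.........
k=16  .........
.........
.........
....##...
...#<....
...##....
....##...
.........
.........
k=17  .........
.........
.........
....##...
...#.....
...#v....
....##...
.........
.........
k=18  .........
.........
.........
....##...
...#.....
...#.>...
....##...
.........
.........
k=19  .........
.........
.........
....##...
...#.....
...#.#...
....#v...
.........
.........
k=20  .........
.........
.........
....##...
...#.....
...#.#...
....#.>..
.........
.........
k=21  .........
.........
.........
....##...
...#.....
...#.#...
....#.#..
......v..
.........
k=22  .........
.........
.........
....##...
...#.....
...#.#...
....#.#..
.....<#..
.........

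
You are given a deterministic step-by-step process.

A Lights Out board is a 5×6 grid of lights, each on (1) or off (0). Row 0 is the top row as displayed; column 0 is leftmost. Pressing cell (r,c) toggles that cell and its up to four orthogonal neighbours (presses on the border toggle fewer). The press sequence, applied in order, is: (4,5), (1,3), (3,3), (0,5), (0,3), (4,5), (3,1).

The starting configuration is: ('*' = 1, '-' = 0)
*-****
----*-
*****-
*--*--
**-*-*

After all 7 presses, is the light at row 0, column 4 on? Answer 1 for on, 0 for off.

1

t=0: *-****
----*-
*****-
*--*--
**-*-*
t=1: *-****
----*-
*****-
*--*-*
**-**-
t=2: *-*-**
--**--
***-*-
*--*-*
**-**-
t=3: *-*-**
--**--
*****-
*-*-**
**--*-
t=4: *-*---
--**-*
*****-
*-*-**
**--*-
t=5: *--**-
--*--*
*****-
*-*-**
**--*-
t=6: *--**-
--*--*
*****-
*-*-*-
**---*
t=7: *--**-
--*--*
*-***-
-*--*-
*----*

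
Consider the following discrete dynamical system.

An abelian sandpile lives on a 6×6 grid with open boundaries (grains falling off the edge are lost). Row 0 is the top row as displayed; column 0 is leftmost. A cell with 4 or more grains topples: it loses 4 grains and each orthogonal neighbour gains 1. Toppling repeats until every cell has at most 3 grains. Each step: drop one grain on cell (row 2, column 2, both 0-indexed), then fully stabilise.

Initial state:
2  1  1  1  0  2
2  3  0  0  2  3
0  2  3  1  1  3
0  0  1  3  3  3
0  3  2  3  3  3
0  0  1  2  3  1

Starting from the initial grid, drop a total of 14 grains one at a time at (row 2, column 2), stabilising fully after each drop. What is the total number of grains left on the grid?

66

step 0: 2  1  1  1  0  2
2  3  0  0  2  3
0  2  3  1  1  3
0  0  1  3  3  3
0  3  2  3  3  3
0  0  1  2  3  1
step 1: 2  1  1  1  0  2
2  3  1  0  2  3
0  3  0  2  1  3
0  0  2  3  3  3
0  3  2  3  3  3
0  0  1  2  3  1
step 2: 2  1  1  1  0  2
2  3  1  0  2  3
0  3  1  2  1  3
0  0  2  3  3  3
0  3  2  3  3  3
0  0  1  2  3  1
step 3: 2  1  1  1  0  2
2  3  1  0  2  3
0  3  2  2  1  3
0  0  2  3  3  3
0  3  2  3  3  3
0  0  1  2  3  1
step 4: 2  1  1  1  0  2
2  3  1  0  2  3
0  3  3  2  1  3
0  0  2  3  3  3
0  3  2  3  3  3
0  0  1  2  3  1
step 5: 2  2  1  1  0  2
3  0  3  0  2  3
1  1  1  3  1  3
0  1  3  3  3  3
0  3  2  3  3  3
0  0  1  2  3  1
step 6: 2  2  1  1  0  2
3  0  3  0  2  3
1  1  2  3  1  3
0  1  3  3  3  3
0  3  2  3  3  3
0  0  1  2  3  1
step 7: 2  2  1  1  0  2
3  0  3  0  2  3
1  1  3  3  1  3
0  1  3  3  3  3
0  3  2  3  3  3
0  0  1  2  3  1
step 8: 2  2  2  1  1  3
3  1  0  3  0  1
1  2  3  2  1  2
0  3  2  3  3  2
1  0  1  3  3  1
0  1  3  0  1  3
step 9: 2  2  2  1  1  3
3  1  1  3  0  1
1  3  0  3  1  2
0  3  3  3  3  2
1  0  1  3  3  1
0  1  3  0  1  3
step 10: 2  2  2  1  1  3
3  1  1  3  0  1
1  3  1  3  1  2
0  3  3  3  3  2
1  0  1  3  3  1
0  1  3  0  1  3
step 11: 2  2  2  1  1  3
3  1  1  3  0  1
1  3  2  3  1  2
0  3  3  3  3  2
1  0  1  3  3  1
0  1  3  0  1  3
step 12: 2  2  2  1  1  3
3  1  1  3  0  1
1  3  3  3  1  2
0  3  3  3  3  2
1  0  1  3  3  1
0  1  3  0  1  3
step 13: 2  2  2  2  1  3
3  2  3  0  1  1
2  1  3  2  3  2
1  1  2  3  1  3
1  1  3  1  1  2
0  1  3  1  2  3
step 14: 2  2  3  2  1  3
3  3  0  1  1  1
2  2  1  3  3  2
1  1  3  3  1  3
1  1  3  1  1  2
0  1  3  1  2  3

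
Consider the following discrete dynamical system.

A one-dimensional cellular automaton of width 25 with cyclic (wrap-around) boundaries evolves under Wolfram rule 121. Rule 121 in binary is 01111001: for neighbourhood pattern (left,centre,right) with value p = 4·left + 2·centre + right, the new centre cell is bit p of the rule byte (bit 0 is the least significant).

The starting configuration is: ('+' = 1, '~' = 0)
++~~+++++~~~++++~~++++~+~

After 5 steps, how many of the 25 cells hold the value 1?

11

step 0: ++~~+++++~~~++++~~++++~+~
step 1: +++~+~~~+++~+~~++~+~~++~+
step 2: ~~++~++~+~++~+~+++~+~++++
step 3: +~++++++~++++~++~++~++~~+
step 4: +++~~~~+++~~+++++++++++~+
step 5: ~~++++~+~++~+~~~~~~~~~+++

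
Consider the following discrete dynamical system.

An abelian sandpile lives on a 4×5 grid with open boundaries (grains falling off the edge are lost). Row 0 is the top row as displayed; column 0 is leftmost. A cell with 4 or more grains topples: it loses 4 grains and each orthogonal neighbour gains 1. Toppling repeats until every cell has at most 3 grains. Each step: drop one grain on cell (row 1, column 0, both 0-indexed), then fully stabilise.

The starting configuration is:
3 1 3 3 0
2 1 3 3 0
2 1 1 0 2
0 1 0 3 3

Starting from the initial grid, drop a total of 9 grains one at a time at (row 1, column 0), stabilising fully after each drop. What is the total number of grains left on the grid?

32

[0] 3 1 3 3 0
2 1 3 3 0
2 1 1 0 2
0 1 0 3 3
[1] 3 1 3 3 0
3 1 3 3 0
2 1 1 0 2
0 1 0 3 3
[2] 0 2 3 3 0
1 2 3 3 0
3 1 1 0 2
0 1 0 3 3
[3] 0 2 3 3 0
2 2 3 3 0
3 1 1 0 2
0 1 0 3 3
[4] 0 2 3 3 0
3 2 3 3 0
3 1 1 0 2
0 1 0 3 3
[5] 1 2 3 3 0
1 3 3 3 0
0 2 1 0 2
1 1 0 3 3
[6] 1 2 3 3 0
2 3 3 3 0
0 2 1 0 2
1 1 0 3 3
[7] 1 2 3 3 0
3 3 3 3 0
0 2 1 0 2
1 1 0 3 3
[8] 3 0 2 1 1
1 2 2 1 1
1 3 2 1 2
1 1 0 3 3
[9] 3 0 2 1 1
2 2 2 1 1
1 3 2 1 2
1 1 0 3 3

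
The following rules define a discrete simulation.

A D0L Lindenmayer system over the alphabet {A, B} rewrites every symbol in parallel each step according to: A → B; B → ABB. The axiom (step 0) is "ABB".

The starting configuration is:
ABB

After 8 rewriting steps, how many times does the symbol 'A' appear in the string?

0) ABB
1) BABBABB
2) ABBBABBABBBABBABB
3) BABBABBABBBABBABBBABBABBABBBABBABBBABBABB
4) ABBBABBABBBABBABBBABBABBABBBABBABBBABBABBABBBABBABBBABBABBBABBABBABBBABBABBBABBABBABBBABBABBBABBABB
5) BABBABBABBBABBABBBABBABBABBBABBABBBABBABBABBBABBABBBABBABB…ABBBABBABBBABBABBBABBABBABBBABBABBBABBABBABBBABBABBBABBABB  (len 239)
6) ABBBABBABBBABBABBBABBABBABBBABBABBBABBABBABBBABBABBBABBABB…ABBBABBABBBABBABBBABBABBABBBABBABBBABBABBABBBABBABBBABBABB  (len 577)
7) BABBABBABBBABBABBBABBABBABBBABBABBBABBABBABBBABBABBBABBABB…ABBBABBABBBABBABBBABBABBABBBABBABBBABBABBABBBABBABBBABBABB  (len 1393)
8) ABBBABBABBBABBABBBABBABBABBBABBABBBABBABBABBBABBABBBABBABB…ABBBABBABBBABBABBBABBABBABBBABBABBBABBABBABBBABBABBBABBABB  (len 3363)

985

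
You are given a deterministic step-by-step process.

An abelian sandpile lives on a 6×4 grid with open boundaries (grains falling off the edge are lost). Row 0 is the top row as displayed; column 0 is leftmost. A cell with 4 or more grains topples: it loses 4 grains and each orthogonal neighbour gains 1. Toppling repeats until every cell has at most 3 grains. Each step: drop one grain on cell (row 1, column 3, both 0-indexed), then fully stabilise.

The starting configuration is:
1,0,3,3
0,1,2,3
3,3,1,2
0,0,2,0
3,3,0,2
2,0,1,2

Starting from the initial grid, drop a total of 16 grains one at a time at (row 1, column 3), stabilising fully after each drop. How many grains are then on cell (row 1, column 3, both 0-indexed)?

1

gen 0: 1,0,3,3
0,1,2,3
3,3,1,2
0,0,2,0
3,3,0,2
2,0,1,2
gen 1: 1,1,1,1
0,2,0,2
3,3,2,3
0,0,2,0
3,3,0,2
2,0,1,2
gen 2: 1,1,1,1
0,2,0,3
3,3,2,3
0,0,2,0
3,3,0,2
2,0,1,2
gen 3: 1,1,1,2
0,2,1,1
3,3,3,0
0,0,2,1
3,3,0,2
2,0,1,2
gen 4: 1,1,1,2
0,2,1,2
3,3,3,0
0,0,2,1
3,3,0,2
2,0,1,2
gen 5: 1,1,1,2
0,2,1,3
3,3,3,0
0,0,2,1
3,3,0,2
2,0,1,2
gen 6: 1,1,1,3
0,2,2,0
3,3,3,1
0,0,2,1
3,3,0,2
2,0,1,2
gen 7: 1,1,1,3
0,2,2,1
3,3,3,1
0,0,2,1
3,3,0,2
2,0,1,2
gen 8: 1,1,1,3
0,2,2,2
3,3,3,1
0,0,2,1
3,3,0,2
2,0,1,2
gen 9: 1,1,1,3
0,2,2,3
3,3,3,1
0,0,2,1
3,3,0,2
2,0,1,2
gen 10: 1,1,2,0
0,2,3,1
3,3,3,2
0,0,2,1
3,3,0,2
2,0,1,2
gen 11: 1,1,2,0
0,2,3,2
3,3,3,2
0,0,2,1
3,3,0,2
2,0,1,2
gen 12: 1,1,2,0
0,2,3,3
3,3,3,2
0,0,2,1
3,3,0,2
2,0,1,2
gen 13: 1,2,3,1
2,0,2,2
0,2,2,0
1,1,3,2
3,3,0,2
2,0,1,2
gen 14: 1,2,3,1
2,0,2,3
0,2,2,0
1,1,3,2
3,3,0,2
2,0,1,2
gen 15: 1,2,3,2
2,0,3,0
0,2,2,1
1,1,3,2
3,3,0,2
2,0,1,2
gen 16: 1,2,3,2
2,0,3,1
0,2,2,1
1,1,3,2
3,3,0,2
2,0,1,2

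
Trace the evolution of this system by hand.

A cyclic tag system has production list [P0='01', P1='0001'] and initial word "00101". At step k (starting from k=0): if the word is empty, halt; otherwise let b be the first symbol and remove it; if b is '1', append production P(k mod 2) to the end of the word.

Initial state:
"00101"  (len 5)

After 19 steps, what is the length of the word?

4

t=0: "00101"  (len 5)
t=1: "0101"  (len 4)
t=2: "101"  (len 3)
t=3: "0101"  (len 4)
t=4: "101"  (len 3)
t=5: "0101"  (len 4)
t=6: "101"  (len 3)
t=7: "0101"  (len 4)
t=8: "101"  (len 3)
t=9: "0101"  (len 4)
t=10: "101"  (len 3)
t=11: "0101"  (len 4)
t=12: "101"  (len 3)
t=13: "0101"  (len 4)
t=14: "101"  (len 3)
t=15: "0101"  (len 4)
t=16: "101"  (len 3)
t=17: "0101"  (len 4)
t=18: "101"  (len 3)
t=19: "0101"  (len 4)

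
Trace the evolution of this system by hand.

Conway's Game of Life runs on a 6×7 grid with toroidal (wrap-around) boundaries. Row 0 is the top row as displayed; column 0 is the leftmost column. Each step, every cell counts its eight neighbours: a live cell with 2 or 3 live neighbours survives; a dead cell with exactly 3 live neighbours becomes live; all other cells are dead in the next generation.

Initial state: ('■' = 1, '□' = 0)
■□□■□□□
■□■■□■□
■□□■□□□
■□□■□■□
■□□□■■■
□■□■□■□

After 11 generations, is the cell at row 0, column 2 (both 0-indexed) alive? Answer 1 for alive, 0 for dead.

0

gen 0: ■□□■□□□
■□■■□■□
■□□■□□□
■□□■□■□
■□□□■■■
□■□■□■□
gen 1: ■□□■□□□
■□■■□□□
■□□■□□□
■■□■□■□
■■■■□□□
□■■■□■□
gen 2: ■□□□□□■
■□■■■□■
■□□■□□□
□□□■□□□
□□□□□□□
□□□□□□■
gen 3: □■□■□□□
□□■■■■□
■■□□□□■
□□□□□□□
□□□□□□□
■□□□□□■
gen 4: ■■□■□■■
□□□■■■■
■■■■■■■
■□□□□□□
□□□□□□□
■□□□□□□
gen 5: □■■■□□□
□□□□□□□
□■■□□□□
■□■■■■□
□□□□□□□
■■□□□□□
gen 6: ■■■□□□□
□□□■□□□
□■■□■□□
□□■■■□□
■□■■■□■
■■□□□□□
gen 7: ■□■□□□□
■□□■□□□
□■□□■□□
■□□□□□□
■□□□■■■
□□□□□□□
gen 8: □■□□□□□
■□■■□□□
■■□□□□□
■■□□■□□
■□□□□■■
■■□□□■□
gen 9: □□□□□□■
■□■□□□□
□□□■□□■
□□□□□■□
□□□□■■□
□■□□□■□
gen 10: ■■□□□□■
■□□□□□■
□□□□□□■
□□□□□■■
□□□□■■■
□□□□■■■
gen 11: □■□□□□□
□■□□□■□
□□□□□□□
■□□□■□□
■□□□□□□
□□□□■□□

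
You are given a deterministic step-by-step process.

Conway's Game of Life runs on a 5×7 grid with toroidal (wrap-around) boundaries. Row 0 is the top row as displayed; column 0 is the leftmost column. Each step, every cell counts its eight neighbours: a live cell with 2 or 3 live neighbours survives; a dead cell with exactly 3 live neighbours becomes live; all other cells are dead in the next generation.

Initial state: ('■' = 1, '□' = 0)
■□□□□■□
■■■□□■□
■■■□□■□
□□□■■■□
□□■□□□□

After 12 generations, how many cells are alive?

10

k=0  ■□□□□■□
■■■□□■□
■■■□□■□
□□□■■■□
□□■□□□□
k=1  ■□■□□□□
□□■□■■□
■□□□□■□
□□□■■■■
□□□■□■■
k=2  □■■□□□□
□□□■■■□
□□□□□□□
■□□■□□□
■□■■□□□
k=3  □■□□□□□
□□■■■□□
□□□■□□□
□■■■□□□
■□□■□□□
k=4  □■□□■□□
□□■■■□□
□■□□□□□
□■□■■□□
■□□■□□□
k=5  □■□□■□□
□■■■■□□
□■□□□□□
■■□■■□□
■■□■□□□
k=6  □□□□■□□
■■□■■□□
□□□□□□□
□□□■■□□
□□□■□□□
k=7  □□■□■□□
□□□■■□□
□□■□□□□
□□□■■□□
□□□■□□□
k=8  □□■□■□□
□□■□■□□
□□■□□□□
□□■■■□□
□□■□□□□
k=9  □■■□□□□
□■■□□□□
□■■□■□□
□■■□□□□
□■■□■□□
k=10  ■□□□□□□
■□□□□□□
■□□□□□□
■□□□□□□
■□□□□□□
k=11  ■■□□□□■
■■□□□□■
■■□□□□■
■■□□□□■
■■□□□□■
k=12  □□■□□■□
□□■□□■□
□□■□□■□
□□■□□■□
□□■□□■□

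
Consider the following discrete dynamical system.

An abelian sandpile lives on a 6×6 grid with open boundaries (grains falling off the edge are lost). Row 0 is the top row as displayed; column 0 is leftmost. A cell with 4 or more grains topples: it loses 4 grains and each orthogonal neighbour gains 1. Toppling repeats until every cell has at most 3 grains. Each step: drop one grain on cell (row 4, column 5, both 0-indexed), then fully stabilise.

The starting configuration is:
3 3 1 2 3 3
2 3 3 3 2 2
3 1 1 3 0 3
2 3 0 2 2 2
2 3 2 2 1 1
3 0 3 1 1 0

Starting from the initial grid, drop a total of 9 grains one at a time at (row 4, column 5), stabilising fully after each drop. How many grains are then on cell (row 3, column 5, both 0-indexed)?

1

t=0: 3 3 1 2 3 3
2 3 3 3 2 2
3 1 1 3 0 3
2 3 0 2 2 2
2 3 2 2 1 1
3 0 3 1 1 0
t=1: 3 3 1 2 3 3
2 3 3 3 2 2
3 1 1 3 0 3
2 3 0 2 2 2
2 3 2 2 1 2
3 0 3 1 1 0
t=2: 3 3 1 2 3 3
2 3 3 3 2 2
3 1 1 3 0 3
2 3 0 2 2 2
2 3 2 2 1 3
3 0 3 1 1 0
t=3: 3 3 1 2 3 3
2 3 3 3 2 2
3 1 1 3 0 3
2 3 0 2 2 3
2 3 2 2 2 0
3 0 3 1 1 1
t=4: 3 3 1 2 3 3
2 3 3 3 2 2
3 1 1 3 0 3
2 3 0 2 2 3
2 3 2 2 2 1
3 0 3 1 1 1
t=5: 3 3 1 2 3 3
2 3 3 3 2 2
3 1 1 3 0 3
2 3 0 2 2 3
2 3 2 2 2 2
3 0 3 1 1 1
t=6: 3 3 1 2 3 3
2 3 3 3 2 2
3 1 1 3 0 3
2 3 0 2 2 3
2 3 2 2 2 3
3 0 3 1 1 1
t=7: 3 3 1 2 3 3
2 3 3 3 2 3
3 1 1 3 1 0
2 3 0 2 3 1
2 3 2 2 3 1
3 0 3 1 1 2
t=8: 3 3 1 2 3 3
2 3 3 3 2 3
3 1 1 3 1 0
2 3 0 2 3 1
2 3 2 2 3 2
3 0 3 1 1 2
t=9: 3 3 1 2 3 3
2 3 3 3 2 3
3 1 1 3 1 0
2 3 0 2 3 1
2 3 2 2 3 3
3 0 3 1 1 2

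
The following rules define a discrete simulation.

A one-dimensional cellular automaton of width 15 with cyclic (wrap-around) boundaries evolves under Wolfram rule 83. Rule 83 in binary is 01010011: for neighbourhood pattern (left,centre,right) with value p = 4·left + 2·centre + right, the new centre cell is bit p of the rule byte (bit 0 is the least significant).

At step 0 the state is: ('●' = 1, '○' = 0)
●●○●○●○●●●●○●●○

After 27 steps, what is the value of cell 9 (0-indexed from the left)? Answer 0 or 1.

0

gen 0: ●●○●○●○●●●●○●●○
gen 1: ○●○○○○○○○○●○○●○
gen 2: ●○●●●●●●●●○●●○●
gen 3: ●○○○○○○○○●○○●○○
gen 4: ○●●●●●●●●○●●○●●
gen 5: ○○○○○○○○●○○●○○●
gen 6: ●●●●●●●●○●●○●●○
gen 7: ○○○○○○○●○○●○○●○
gen 8: ●●●●●●●○●●○●●○●
gen 9: ○○○○○○●○○●○○●○○
gen 10: ●●●●●●○●●○●●○●●
gen 11: ○○○○○●○○●○○●○○○
gen 12: ●●●●●○●●○●●○●●●
gen 13: ○○○○●○○●○○●○○○○
gen 14: ●●●●○●●○●●○●●●●
gen 15: ○○○●○○●○○●○○○○○
gen 16: ●●●○●●○●●○●●●●●
gen 17: ○○●○○●○○●○○○○○○
gen 18: ●●○●●○●●○●●●●●●
gen 19: ○●○○●○○●○○○○○○○
gen 20: ●○●●○●●○●●●●●●●
gen 21: ●○○●○○●○○○○○○○○
gen 22: ○●●○●●○●●●●●●●●
gen 23: ○○●○○●○○○○○○○○●
gen 24: ●●○●●○●●●●●●●●○
gen 25: ○●○○●○○○○○○○○●○
gen 26: ●○●●○●●●●●●●●○●
gen 27: ●○○●○○○○○○○○●○○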